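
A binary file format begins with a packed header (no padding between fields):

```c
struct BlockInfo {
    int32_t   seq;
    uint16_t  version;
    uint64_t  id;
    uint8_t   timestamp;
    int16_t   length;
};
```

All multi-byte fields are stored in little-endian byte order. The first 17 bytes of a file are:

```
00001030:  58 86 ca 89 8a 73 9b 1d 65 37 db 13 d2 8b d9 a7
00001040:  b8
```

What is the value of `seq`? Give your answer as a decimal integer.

-1983216040

`seq` is the first field, at byte offset 0, occupying 4 bytes.
Bytes at offsets 0..3: 58 86 CA 89.
In little-endian order the low byte comes first in memory.
Reassemble most-significant byte first: 89 CA 86 58 → 0x89CA8658.
Top bit is set, so as a signed 32-bit value this is 0x89CA8658 − 2^32 = -1983216040.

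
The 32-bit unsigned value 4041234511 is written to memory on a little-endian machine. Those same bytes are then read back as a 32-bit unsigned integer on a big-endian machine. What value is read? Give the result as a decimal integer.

4041234511 in 32-bit hexadecimal is 0xF0E0584F.
Stored little-endian, the bytes at ascending addresses are 4F 58 E0 F0.
Read back as big-endian, the last byte is least significant, giving 0x4F58E0F0.
0x4F58E0F0 = 1331224816.

1331224816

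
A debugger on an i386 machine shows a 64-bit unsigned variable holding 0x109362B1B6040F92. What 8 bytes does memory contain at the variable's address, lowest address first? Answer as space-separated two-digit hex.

Split into bytes (most-significant first): 10 93 62 B1 B6 04 0F 92.
Little-endian stores the least-significant byte at the lowest address.
So at ascending addresses the bytes are 92 0F 04 B6 B1 62 93 10.

92 0F 04 B6 B1 62 93 10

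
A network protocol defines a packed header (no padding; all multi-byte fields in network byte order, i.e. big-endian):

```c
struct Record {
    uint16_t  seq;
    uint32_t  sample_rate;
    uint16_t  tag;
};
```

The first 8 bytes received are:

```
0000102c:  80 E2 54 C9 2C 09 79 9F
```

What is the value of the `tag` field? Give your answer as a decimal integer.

31135

`tag` follows `seq` (2 B), `sample_rate` (4 B), so it starts at offset 2 + 4 = 6 and occupies 2 bytes.
Bytes at offsets 6..7: 79 9F.
Big-endian: lowest address holds the most-significant byte.
The bytes are already most-significant first: 0x799F.
0x799F = 31135.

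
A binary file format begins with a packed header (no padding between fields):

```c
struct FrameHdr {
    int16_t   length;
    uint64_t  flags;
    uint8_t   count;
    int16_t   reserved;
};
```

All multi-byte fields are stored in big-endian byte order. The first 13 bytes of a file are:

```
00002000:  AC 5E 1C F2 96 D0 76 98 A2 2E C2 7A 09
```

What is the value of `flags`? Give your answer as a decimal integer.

`flags` follows `length` (2 bytes), so it starts at byte offset 2 and occupies 8 bytes.
Bytes at offsets 2..9: 1C F2 96 D0 76 98 A2 2E.
In big-endian order the high byte comes first in memory.
The bytes are already most-significant first: 0x1CF296D07698A22E.
0x1CF296D07698A22E = 2085895399513039406.

2085895399513039406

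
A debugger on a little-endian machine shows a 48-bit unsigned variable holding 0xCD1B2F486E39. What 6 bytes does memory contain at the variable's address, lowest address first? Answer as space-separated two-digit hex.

39 6E 48 2F 1B CD

Split into bytes (most-significant first): CD 1B 2F 48 6E 39.
In little-endian order the low byte comes first in memory.
So at ascending addresses the bytes are 39 6E 48 2F 1B CD.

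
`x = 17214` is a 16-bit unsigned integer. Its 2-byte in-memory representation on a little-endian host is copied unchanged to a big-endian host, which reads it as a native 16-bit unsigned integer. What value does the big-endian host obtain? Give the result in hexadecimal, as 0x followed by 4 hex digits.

0x3E43

17214 in 16-bit hexadecimal is 0x433E.
Stored little-endian, the bytes at ascending addresses are 3E 43.
Read back as big-endian, the last byte is least significant, giving 0x3E43.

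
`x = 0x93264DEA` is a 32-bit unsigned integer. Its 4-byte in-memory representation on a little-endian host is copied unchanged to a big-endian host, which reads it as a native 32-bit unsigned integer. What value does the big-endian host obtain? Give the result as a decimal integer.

3930924691

Stored little-endian, the bytes at ascending addresses are EA 4D 26 93.
Read back as big-endian, the last byte is least significant, giving 0xEA4D2693.
0xEA4D2693 = 3930924691.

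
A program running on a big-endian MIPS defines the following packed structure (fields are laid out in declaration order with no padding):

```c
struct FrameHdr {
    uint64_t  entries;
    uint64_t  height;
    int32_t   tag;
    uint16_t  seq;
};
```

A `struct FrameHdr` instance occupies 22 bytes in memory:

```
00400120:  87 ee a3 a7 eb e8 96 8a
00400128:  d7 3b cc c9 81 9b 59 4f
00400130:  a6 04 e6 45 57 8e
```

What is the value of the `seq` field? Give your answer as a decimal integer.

`seq` follows `entries` (8 B), `height` (8 B), `tag` (4 B), so it starts at offset 8 + 8 + 4 = 20 and occupies 2 bytes.
Bytes at offsets 20..21: 57 8E.
In big-endian order the high byte comes first in memory.
The bytes are already most-significant first: 0x578E.
0x578E = 22414.

22414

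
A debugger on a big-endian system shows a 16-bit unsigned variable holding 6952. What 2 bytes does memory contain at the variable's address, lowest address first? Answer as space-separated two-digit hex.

1B 28

6952 in hexadecimal, padded to 16 bits, is 0x1B28.
Split into bytes (most-significant first): 1B 28.
Big-endian stores the most-significant byte at the lowest address.
So the memory order matches the most-significant-first order: 1B 28.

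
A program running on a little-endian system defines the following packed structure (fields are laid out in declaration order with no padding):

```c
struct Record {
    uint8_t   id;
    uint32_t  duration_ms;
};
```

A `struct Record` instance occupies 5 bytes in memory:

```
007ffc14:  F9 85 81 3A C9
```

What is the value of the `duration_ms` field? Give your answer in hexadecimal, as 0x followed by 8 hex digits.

0xC93A8185

`duration_ms` follows `id` (1 byte), so it starts at byte offset 1 and occupies 4 bytes.
Bytes at offsets 1..4: 85 81 3A C9.
Little-endian: lowest address holds the least-significant byte.
Reassemble most-significant byte first: C9 3A 81 85 → 0xC93A8185.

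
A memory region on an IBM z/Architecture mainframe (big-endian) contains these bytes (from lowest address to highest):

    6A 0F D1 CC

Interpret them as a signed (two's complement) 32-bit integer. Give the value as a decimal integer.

Big-endian stores the most-significant byte at the lowest address.
The bytes are already most-significant first: 0x6A0FD1CC.
0x6A0FD1CC = 1779421644.

1779421644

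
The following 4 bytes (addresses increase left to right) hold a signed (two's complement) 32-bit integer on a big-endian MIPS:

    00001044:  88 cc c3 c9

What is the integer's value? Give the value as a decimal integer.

-1999846455

Big-endian: lowest address holds the most-significant byte.
The bytes are already most-significant first: 0x88CCC3C9.
Top bit is set, so as a signed 32-bit value this is 0x88CCC3C9 − 2^32 = -1999846455.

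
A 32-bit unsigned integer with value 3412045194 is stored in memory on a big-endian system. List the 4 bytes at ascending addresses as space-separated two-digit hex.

3412045194 in hexadecimal, padded to 32 bits, is 0xCB5FAD8A.
Split into bytes (most-significant first): CB 5F AD 8A.
Big-endian: lowest address holds the most-significant byte.
So the memory order matches the most-significant-first order: CB 5F AD 8A.

CB 5F AD 8A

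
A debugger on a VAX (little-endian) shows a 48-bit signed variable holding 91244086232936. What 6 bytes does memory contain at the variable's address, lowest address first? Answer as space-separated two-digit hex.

91244086232936 in hexadecimal, padded to 48 bits, is 0x52FC6B590768.
Split into bytes (most-significant first): 52 FC 6B 59 07 68.
In little-endian order the low byte comes first in memory.
So at ascending addresses the bytes are 68 07 59 6B FC 52.

68 07 59 6B FC 52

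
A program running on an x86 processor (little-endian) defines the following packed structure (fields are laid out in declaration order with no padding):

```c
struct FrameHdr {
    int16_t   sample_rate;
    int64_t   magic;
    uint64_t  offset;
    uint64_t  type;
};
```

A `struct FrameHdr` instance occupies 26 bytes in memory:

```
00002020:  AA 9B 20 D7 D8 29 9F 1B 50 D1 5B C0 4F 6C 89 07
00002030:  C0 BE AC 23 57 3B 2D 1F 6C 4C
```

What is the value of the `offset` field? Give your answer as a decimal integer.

`offset` follows `sample_rate` (2 B), `magic` (8 B), so it starts at offset 2 + 8 = 10 and occupies 8 bytes.
Bytes at offsets 10..17: 5B C0 4F 6C 89 07 C0 BE.
Little-endian: lowest address holds the least-significant byte.
Reassemble most-significant byte first: BE C0 07 89 6C 4F C0 5B → 0xBEC007896C4FC05B.
0xBEC007896C4FC05B = 13744994349543833691.

13744994349543833691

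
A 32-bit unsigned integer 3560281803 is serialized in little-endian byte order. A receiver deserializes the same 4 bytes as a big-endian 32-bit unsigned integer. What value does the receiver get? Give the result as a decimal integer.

3560281803 in 32-bit hexadecimal is 0xD43596CB.
Stored little-endian, the bytes at ascending addresses are CB 96 35 D4.
Read back as big-endian, the last byte is least significant, giving 0xCB9635D4.
0xCB9635D4 = 3415619028.

3415619028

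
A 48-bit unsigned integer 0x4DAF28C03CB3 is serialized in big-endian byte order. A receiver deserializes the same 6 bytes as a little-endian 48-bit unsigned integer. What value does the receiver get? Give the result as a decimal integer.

197073503301453

Stored big-endian, the bytes at ascending addresses are 4D AF 28 C0 3C B3.
Read back as little-endian, the first byte is least significant, giving 0xB33CC028AF4D.
0xB33CC028AF4D = 197073503301453.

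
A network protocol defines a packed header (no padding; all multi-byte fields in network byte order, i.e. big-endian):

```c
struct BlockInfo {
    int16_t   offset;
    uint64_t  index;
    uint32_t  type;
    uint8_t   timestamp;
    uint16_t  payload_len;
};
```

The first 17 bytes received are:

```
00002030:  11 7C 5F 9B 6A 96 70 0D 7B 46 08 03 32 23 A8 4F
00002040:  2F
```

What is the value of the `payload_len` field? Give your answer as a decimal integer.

`payload_len` follows `offset` (2 B), `index` (8 B), `type` (4 B), `timestamp` (1 B), so it starts at offset 2 + 8 + 4 + 1 = 15 and occupies 2 bytes.
Bytes at offsets 15..16: 4F 2F.
Big-endian: lowest address holds the most-significant byte.
The bytes are already most-significant first: 0x4F2F.
0x4F2F = 20271.

20271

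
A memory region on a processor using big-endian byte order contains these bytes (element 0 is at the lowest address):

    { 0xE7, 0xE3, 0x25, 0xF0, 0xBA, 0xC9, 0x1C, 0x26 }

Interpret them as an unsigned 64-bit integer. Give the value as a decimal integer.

Big-endian stores the most-significant byte at the lowest address.
The bytes are already most-significant first: 0xE7E325F0BAC91C26.
0xE7E325F0BAC91C26 = 16709240758330792998.

16709240758330792998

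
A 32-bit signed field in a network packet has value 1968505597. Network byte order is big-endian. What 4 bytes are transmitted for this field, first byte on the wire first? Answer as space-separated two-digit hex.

75 55 02 FD

1968505597 in hexadecimal, padded to 32 bits, is 0x755502FD.
Split into bytes (most-significant first): 75 55 02 FD.
Big-endian: lowest address holds the most-significant byte.
So the memory order matches the most-significant-first order: 75 55 02 FD.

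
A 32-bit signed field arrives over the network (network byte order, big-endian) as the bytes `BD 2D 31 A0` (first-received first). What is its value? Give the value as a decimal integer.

-1121111648

In big-endian order the high byte comes first in memory.
The bytes are already most-significant first: 0xBD2D31A0.
Top bit is set, so as a signed 32-bit value this is 0xBD2D31A0 − 2^32 = -1121111648.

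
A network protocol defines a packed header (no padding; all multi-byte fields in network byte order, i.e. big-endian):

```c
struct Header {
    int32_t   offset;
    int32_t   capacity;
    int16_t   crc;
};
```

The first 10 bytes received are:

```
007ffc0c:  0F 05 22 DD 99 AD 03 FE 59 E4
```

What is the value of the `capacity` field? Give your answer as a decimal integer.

-1716714498

`capacity` follows `offset` (4 bytes), so it starts at byte offset 4 and occupies 4 bytes.
Bytes at offsets 4..7: 99 AD 03 FE.
In big-endian order the high byte comes first in memory.
The bytes are already most-significant first: 0x99AD03FE.
Top bit is set, so as a signed 32-bit value this is 0x99AD03FE − 2^32 = -1716714498.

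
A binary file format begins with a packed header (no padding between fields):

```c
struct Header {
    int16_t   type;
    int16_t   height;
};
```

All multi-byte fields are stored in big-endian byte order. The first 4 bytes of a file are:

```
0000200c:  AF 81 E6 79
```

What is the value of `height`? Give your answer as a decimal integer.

-6535

`height` follows `type` (2 bytes), so it starts at byte offset 2 and occupies 2 bytes.
Bytes at offsets 2..3: E6 79.
In big-endian order the high byte comes first in memory.
The bytes are already most-significant first: 0xE679.
Top bit is set, so as a signed 16-bit value this is 0xE679 − 2^16 = -6535.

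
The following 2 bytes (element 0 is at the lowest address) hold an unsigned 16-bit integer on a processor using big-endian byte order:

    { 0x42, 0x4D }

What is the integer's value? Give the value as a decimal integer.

16973

Big-endian: lowest address holds the most-significant byte.
The bytes are already most-significant first: 0x424D.
0x424D = 16973.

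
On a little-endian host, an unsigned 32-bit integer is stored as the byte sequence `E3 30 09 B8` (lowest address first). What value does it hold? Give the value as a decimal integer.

3087610083

Little-endian stores the least-significant byte at the lowest address.
Reassemble most-significant byte first: B8 09 30 E3 → 0xB80930E3.
0xB80930E3 = 3087610083.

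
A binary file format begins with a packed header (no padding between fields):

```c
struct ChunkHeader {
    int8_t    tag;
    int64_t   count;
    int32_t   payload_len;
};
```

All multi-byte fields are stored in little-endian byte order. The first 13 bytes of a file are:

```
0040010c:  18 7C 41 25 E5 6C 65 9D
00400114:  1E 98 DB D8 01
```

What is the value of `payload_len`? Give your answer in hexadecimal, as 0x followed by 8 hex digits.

0x01D8DB98

`payload_len` follows `tag` (1 B), `count` (8 B), so it starts at offset 1 + 8 = 9 and occupies 4 bytes.
Bytes at offsets 9..12: 98 DB D8 01.
In little-endian order the low byte comes first in memory.
Reassemble most-significant byte first: 01 D8 DB 98 → 0x01D8DB98.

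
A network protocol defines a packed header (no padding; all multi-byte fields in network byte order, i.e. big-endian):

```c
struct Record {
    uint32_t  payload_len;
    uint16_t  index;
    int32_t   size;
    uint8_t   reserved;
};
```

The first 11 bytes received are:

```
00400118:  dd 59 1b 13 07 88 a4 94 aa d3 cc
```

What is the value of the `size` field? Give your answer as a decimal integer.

-1533760813

`size` follows `payload_len` (4 B), `index` (2 B), so it starts at offset 4 + 2 = 6 and occupies 4 bytes.
Bytes at offsets 6..9: A4 94 AA D3.
Big-endian: lowest address holds the most-significant byte.
The bytes are already most-significant first: 0xA494AAD3.
Top bit is set, so as a signed 32-bit value this is 0xA494AAD3 − 2^32 = -1533760813.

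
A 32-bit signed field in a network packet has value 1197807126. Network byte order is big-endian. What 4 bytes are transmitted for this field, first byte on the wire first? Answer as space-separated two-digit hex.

47 65 16 16

1197807126 in hexadecimal, padded to 32 bits, is 0x47651616.
Split into bytes (most-significant first): 47 65 16 16.
Big-endian: lowest address holds the most-significant byte.
So the memory order matches the most-significant-first order: 47 65 16 16.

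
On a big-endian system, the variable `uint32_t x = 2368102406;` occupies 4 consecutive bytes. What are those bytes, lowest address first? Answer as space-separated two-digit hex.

2368102406 in hexadecimal, padded to 32 bits, is 0x8D266006.
Split into bytes (most-significant first): 8D 26 60 06.
Big-endian stores the most-significant byte at the lowest address.
So the memory order matches the most-significant-first order: 8D 26 60 06.

8D 26 60 06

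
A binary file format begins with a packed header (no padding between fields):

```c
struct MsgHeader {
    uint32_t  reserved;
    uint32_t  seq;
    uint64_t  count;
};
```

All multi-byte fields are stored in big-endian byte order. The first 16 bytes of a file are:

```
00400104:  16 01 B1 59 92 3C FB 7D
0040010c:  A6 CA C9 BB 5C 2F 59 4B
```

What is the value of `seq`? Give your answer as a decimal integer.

`seq` follows `reserved` (4 bytes), so it starts at byte offset 4 and occupies 4 bytes.
Bytes at offsets 4..7: 92 3C FB 7D.
Big-endian stores the most-significant byte at the lowest address.
The bytes are already most-significant first: 0x923CFB7D.
0x923CFB7D = 2453470077.

2453470077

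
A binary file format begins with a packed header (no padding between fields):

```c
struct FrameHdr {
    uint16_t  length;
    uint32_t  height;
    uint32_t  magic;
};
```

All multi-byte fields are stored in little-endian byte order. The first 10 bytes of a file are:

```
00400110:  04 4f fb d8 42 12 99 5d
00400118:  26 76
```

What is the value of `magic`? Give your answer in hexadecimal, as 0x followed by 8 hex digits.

`magic` follows `length` (2 B), `height` (4 B), so it starts at offset 2 + 4 = 6 and occupies 4 bytes.
Bytes at offsets 6..9: 99 5D 26 76.
Little-endian: lowest address holds the least-significant byte.
Reassemble most-significant byte first: 76 26 5D 99 → 0x76265D99.

0x76265D99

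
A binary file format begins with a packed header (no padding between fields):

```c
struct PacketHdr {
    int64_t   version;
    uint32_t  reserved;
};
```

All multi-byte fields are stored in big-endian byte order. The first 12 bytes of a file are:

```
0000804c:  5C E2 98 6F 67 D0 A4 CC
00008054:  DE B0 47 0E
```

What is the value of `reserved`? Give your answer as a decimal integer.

`reserved` follows `version` (8 bytes), so it starts at byte offset 8 and occupies 4 bytes.
Bytes at offsets 8..11: DE B0 47 0E.
In big-endian order the high byte comes first in memory.
The bytes are already most-significant first: 0xDEB0470E.
0xDEB0470E = 3736094478.

3736094478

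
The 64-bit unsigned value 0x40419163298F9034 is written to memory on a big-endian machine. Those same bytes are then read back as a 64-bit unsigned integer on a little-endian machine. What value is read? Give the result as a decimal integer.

Stored big-endian, the bytes at ascending addresses are 40 41 91 63 29 8F 90 34.
Read back as little-endian, the first byte is least significant, giving 0x34908F2963914140.
0x34908F2963914140 = 3787684694545482048.

3787684694545482048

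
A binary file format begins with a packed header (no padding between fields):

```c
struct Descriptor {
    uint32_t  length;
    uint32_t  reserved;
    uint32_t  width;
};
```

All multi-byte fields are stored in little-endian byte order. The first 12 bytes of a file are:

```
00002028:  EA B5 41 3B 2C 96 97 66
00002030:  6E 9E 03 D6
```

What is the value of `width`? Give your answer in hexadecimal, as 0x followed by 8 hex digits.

`width` follows `length` (4 B), `reserved` (4 B), so it starts at offset 4 + 4 = 8 and occupies 4 bytes.
Bytes at offsets 8..11: 6E 9E 03 D6.
Little-endian stores the least-significant byte at the lowest address.
Reassemble most-significant byte first: D6 03 9E 6E → 0xD6039E6E.

0xD6039E6E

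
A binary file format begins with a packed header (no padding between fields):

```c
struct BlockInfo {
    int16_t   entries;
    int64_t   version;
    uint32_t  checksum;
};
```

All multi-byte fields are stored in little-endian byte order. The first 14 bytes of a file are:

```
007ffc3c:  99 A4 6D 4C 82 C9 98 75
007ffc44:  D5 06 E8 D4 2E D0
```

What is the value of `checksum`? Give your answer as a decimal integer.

3492730088

`checksum` follows `entries` (2 B), `version` (8 B), so it starts at offset 2 + 8 = 10 and occupies 4 bytes.
Bytes at offsets 10..13: E8 D4 2E D0.
Little-endian: lowest address holds the least-significant byte.
Reassemble most-significant byte first: D0 2E D4 E8 → 0xD02ED4E8.
0xD02ED4E8 = 3492730088.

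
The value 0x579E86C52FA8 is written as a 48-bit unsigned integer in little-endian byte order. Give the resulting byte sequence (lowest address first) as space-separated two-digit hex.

Split into bytes (most-significant first): 57 9E 86 C5 2F A8.
Little-endian: lowest address holds the least-significant byte.
So at ascending addresses the bytes are A8 2F C5 86 9E 57.

A8 2F C5 86 9E 57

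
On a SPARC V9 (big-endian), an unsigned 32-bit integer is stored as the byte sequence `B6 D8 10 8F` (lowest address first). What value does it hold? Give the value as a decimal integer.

Big-endian stores the most-significant byte at the lowest address.
The bytes are already most-significant first: 0xB6D8108F.
0xB6D8108F = 3067613327.

3067613327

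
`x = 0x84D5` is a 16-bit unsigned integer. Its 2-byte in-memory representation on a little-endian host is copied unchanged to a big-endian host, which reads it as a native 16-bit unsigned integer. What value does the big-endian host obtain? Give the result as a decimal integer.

54660

Stored little-endian, the bytes at ascending addresses are D5 84.
Read back as big-endian, the last byte is least significant, giving 0xD584.
0xD584 = 54660.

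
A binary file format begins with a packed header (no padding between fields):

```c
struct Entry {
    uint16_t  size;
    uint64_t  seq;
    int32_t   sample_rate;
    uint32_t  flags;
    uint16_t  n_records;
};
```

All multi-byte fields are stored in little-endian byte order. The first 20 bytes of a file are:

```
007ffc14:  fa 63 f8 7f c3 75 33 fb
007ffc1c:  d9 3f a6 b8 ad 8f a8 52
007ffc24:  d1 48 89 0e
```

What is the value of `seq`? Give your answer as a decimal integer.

4600984692773322744

`seq` follows `size` (2 bytes), so it starts at byte offset 2 and occupies 8 bytes.
Bytes at offsets 2..9: F8 7F C3 75 33 FB D9 3F.
Little-endian stores the least-significant byte at the lowest address.
Reassemble most-significant byte first: 3F D9 FB 33 75 C3 7F F8 → 0x3FD9FB3375C37FF8.
0x3FD9FB3375C37FF8 = 4600984692773322744.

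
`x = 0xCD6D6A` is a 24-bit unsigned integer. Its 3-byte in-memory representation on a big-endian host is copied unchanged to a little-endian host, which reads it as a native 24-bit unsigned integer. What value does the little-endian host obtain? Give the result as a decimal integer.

6974925

Stored big-endian, the bytes at ascending addresses are CD 6D 6A.
Read back as little-endian, the first byte is least significant, giving 0x6A6DCD.
0x6A6DCD = 6974925.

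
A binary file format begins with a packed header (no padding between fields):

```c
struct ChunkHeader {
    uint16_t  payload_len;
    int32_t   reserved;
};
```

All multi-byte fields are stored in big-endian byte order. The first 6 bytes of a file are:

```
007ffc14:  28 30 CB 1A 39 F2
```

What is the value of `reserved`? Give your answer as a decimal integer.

-887473678

`reserved` follows `payload_len` (2 bytes), so it starts at byte offset 2 and occupies 4 bytes.
Bytes at offsets 2..5: CB 1A 39 F2.
Big-endian stores the most-significant byte at the lowest address.
The bytes are already most-significant first: 0xCB1A39F2.
Top bit is set, so as a signed 32-bit value this is 0xCB1A39F2 − 2^32 = -887473678.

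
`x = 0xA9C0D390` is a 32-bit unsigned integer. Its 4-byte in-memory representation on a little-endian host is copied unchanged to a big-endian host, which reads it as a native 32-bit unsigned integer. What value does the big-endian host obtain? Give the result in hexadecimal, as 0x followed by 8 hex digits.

0x90D3C0A9

Stored little-endian, the bytes at ascending addresses are 90 D3 C0 A9.
Read back as big-endian, the last byte is least significant, giving 0x90D3C0A9.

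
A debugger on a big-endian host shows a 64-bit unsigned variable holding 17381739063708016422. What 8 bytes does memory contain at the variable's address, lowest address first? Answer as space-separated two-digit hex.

17381739063708016422 in hexadecimal, padded to 64 bits, is 0xF138579606D8DF26.
Split into bytes (most-significant first): F1 38 57 96 06 D8 DF 26.
Big-endian stores the most-significant byte at the lowest address.
So the memory order matches the most-significant-first order: F1 38 57 96 06 D8 DF 26.

F1 38 57 96 06 D8 DF 26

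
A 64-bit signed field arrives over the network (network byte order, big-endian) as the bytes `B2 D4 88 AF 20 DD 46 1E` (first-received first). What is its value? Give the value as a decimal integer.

-5560669354143693282

Big-endian: lowest address holds the most-significant byte.
The bytes are already most-significant first: 0xB2D488AF20DD461E.
Top bit is set, so as a signed 64-bit value this is 0xB2D488AF20DD461E − 2^64 = -5560669354143693282.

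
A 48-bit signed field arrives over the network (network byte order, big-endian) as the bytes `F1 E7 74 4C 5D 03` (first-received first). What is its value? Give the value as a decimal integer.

-15498585809661

Big-endian stores the most-significant byte at the lowest address.
The bytes are already most-significant first: 0xF1E7744C5D03.
Top bit is set, so as a signed 48-bit value this is 0xF1E7744C5D03 − 2^48 = -15498585809661.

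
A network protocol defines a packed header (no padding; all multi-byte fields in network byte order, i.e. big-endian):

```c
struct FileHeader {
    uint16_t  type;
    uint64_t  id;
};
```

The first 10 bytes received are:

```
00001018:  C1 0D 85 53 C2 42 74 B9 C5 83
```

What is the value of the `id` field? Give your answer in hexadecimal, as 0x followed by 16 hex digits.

`id` follows `type` (2 bytes), so it starts at byte offset 2 and occupies 8 bytes.
Bytes at offsets 2..9: 85 53 C2 42 74 B9 C5 83.
In big-endian order the high byte comes first in memory.
The bytes are already most-significant first: 0x8553C24274B9C583.

0x8553C24274B9C583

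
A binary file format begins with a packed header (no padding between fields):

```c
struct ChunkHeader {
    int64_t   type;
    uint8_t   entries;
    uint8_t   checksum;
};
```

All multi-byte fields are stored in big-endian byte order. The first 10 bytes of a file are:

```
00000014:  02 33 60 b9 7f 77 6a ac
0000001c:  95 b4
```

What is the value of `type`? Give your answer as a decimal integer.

158576761711848108

`type` is the first field, at byte offset 0, occupying 8 bytes.
Bytes at offsets 0..7: 02 33 60 B9 7F 77 6A AC.
In big-endian order the high byte comes first in memory.
The bytes are already most-significant first: 0x023360B97F776AAC.
0x023360B97F776AAC = 158576761711848108.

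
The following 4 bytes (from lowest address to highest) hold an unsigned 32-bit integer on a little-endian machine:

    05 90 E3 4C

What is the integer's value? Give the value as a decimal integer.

Little-endian: lowest address holds the least-significant byte.
Reassemble most-significant byte first: 4C E3 90 05 → 0x4CE39005.
0x4CE39005 = 1289981957.

1289981957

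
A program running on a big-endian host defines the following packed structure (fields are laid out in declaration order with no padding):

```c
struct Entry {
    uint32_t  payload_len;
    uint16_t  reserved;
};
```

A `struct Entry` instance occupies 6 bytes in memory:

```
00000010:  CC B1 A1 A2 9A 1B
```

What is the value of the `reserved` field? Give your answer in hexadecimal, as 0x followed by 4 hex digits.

0x9A1B

`reserved` follows `payload_len` (4 bytes), so it starts at byte offset 4 and occupies 2 bytes.
Bytes at offsets 4..5: 9A 1B.
Big-endian stores the most-significant byte at the lowest address.
The bytes are already most-significant first: 0x9A1B.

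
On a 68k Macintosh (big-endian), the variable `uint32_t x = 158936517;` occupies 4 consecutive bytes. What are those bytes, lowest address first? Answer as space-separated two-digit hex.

158936517 in hexadecimal, padded to 32 bits, is 0x09792DC5.
Split into bytes (most-significant first): 09 79 2D C5.
In big-endian order the high byte comes first in memory.
So the memory order matches the most-significant-first order: 09 79 2D C5.

09 79 2D C5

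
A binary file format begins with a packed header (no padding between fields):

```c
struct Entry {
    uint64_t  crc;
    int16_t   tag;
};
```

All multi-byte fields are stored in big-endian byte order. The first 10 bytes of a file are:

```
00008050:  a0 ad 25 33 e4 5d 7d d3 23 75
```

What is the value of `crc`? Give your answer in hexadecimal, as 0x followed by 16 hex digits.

0xA0AD2533E45D7DD3

`crc` is the first field, at byte offset 0, occupying 8 bytes.
Bytes at offsets 0..7: A0 AD 25 33 E4 5D 7D D3.
Big-endian stores the most-significant byte at the lowest address.
The bytes are already most-significant first: 0xA0AD2533E45D7DD3.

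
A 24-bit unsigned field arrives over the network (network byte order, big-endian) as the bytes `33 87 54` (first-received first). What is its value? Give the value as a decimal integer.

3376980

Big-endian stores the most-significant byte at the lowest address.
The bytes are already most-significant first: 0x338754.
0x338754 = 3376980.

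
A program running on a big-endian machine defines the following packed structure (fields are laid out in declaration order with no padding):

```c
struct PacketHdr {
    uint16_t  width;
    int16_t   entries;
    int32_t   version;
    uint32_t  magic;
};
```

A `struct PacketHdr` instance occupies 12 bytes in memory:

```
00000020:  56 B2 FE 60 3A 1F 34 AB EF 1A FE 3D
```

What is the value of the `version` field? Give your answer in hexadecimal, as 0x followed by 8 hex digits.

0x3A1F34AB

`version` follows `width` (2 B), `entries` (2 B), so it starts at offset 2 + 2 = 4 and occupies 4 bytes.
Bytes at offsets 4..7: 3A 1F 34 AB.
Big-endian: lowest address holds the most-significant byte.
The bytes are already most-significant first: 0x3A1F34AB.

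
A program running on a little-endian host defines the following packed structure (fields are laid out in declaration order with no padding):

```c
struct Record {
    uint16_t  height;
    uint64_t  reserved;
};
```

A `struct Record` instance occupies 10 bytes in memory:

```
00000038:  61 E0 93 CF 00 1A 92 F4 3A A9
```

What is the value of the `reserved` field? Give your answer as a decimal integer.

`reserved` follows `height` (2 bytes), so it starts at byte offset 2 and occupies 8 bytes.
Bytes at offsets 2..9: 93 CF 00 1A 92 F4 3A A9.
Little-endian stores the least-significant byte at the lowest address.
Reassemble most-significant byte first: A9 3A F4 92 1A 00 CF 93 → 0xA93AF4921A00CF93.
0xA93AF4921A00CF93 = 12194327849397702547.

12194327849397702547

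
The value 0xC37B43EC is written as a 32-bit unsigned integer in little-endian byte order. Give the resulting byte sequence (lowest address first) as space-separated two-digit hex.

Split into bytes (most-significant first): C3 7B 43 EC.
In little-endian order the low byte comes first in memory.
So at ascending addresses the bytes are EC 43 7B C3.

EC 43 7B C3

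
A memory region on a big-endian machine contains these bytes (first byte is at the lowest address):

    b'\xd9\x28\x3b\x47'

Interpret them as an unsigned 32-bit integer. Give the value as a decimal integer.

3643292487

Big-endian: lowest address holds the most-significant byte.
The bytes are already most-significant first: 0xD9283B47.
0xD9283B47 = 3643292487.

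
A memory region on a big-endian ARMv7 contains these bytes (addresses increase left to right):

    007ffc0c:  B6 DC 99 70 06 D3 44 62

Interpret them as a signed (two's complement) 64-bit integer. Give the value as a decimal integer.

-5270168757500427166

Big-endian: lowest address holds the most-significant byte.
The bytes are already most-significant first: 0xB6DC997006D34462.
Top bit is set, so as a signed 64-bit value this is 0xB6DC997006D34462 − 2^64 = -5270168757500427166.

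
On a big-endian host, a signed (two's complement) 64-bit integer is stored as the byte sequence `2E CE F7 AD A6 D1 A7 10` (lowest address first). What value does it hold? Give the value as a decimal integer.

Big-endian: lowest address holds the most-significant byte.
The bytes are already most-significant first: 0x2ECEF7ADA6D1A710.
0x2ECEF7ADA6D1A710 = 3372905496147240720.

3372905496147240720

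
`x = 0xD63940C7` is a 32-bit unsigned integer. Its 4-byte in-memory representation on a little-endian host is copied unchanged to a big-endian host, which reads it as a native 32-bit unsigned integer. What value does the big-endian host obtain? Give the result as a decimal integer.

Stored little-endian, the bytes at ascending addresses are C7 40 39 D6.
Read back as big-endian, the last byte is least significant, giving 0xC74039D6.
0xC74039D6 = 3342875094.

3342875094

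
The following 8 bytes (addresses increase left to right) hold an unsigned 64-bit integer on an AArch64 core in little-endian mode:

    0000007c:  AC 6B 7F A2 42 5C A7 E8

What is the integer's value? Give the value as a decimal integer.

Little-endian: lowest address holds the least-significant byte.
Reassemble most-significant byte first: E8 A7 5C 42 A2 7F 6B AC → 0xE8A75C42A27F6BAC.
0xE8A75C42A27F6BAC = 16764469579173817260.

16764469579173817260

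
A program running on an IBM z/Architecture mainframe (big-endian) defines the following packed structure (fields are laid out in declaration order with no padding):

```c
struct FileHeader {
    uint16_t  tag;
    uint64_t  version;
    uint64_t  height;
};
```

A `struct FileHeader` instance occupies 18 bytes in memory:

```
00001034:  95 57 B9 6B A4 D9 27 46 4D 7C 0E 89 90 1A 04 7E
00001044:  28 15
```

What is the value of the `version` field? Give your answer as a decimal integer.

13360953972098485628

`version` follows `tag` (2 bytes), so it starts at byte offset 2 and occupies 8 bytes.
Bytes at offsets 2..9: B9 6B A4 D9 27 46 4D 7C.
In big-endian order the high byte comes first in memory.
The bytes are already most-significant first: 0xB96BA4D927464D7C.
0xB96BA4D927464D7C = 13360953972098485628.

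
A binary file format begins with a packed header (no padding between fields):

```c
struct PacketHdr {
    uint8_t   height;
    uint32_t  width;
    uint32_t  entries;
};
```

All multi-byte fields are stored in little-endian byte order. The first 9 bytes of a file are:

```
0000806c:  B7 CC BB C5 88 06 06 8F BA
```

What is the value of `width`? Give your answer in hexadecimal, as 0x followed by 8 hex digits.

0x88C5BBCC

`width` follows `height` (1 byte), so it starts at byte offset 1 and occupies 4 bytes.
Bytes at offsets 1..4: CC BB C5 88.
Little-endian: lowest address holds the least-significant byte.
Reassemble most-significant byte first: 88 C5 BB CC → 0x88C5BBCC.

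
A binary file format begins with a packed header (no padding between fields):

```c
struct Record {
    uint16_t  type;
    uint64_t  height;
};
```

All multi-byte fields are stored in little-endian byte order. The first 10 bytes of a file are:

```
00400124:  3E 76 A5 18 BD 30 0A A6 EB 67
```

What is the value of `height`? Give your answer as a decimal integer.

`height` follows `type` (2 bytes), so it starts at byte offset 2 and occupies 8 bytes.
Bytes at offsets 2..9: A5 18 BD 30 0A A6 EB 67.
In little-endian order the low byte comes first in memory.
Reassemble most-significant byte first: 67 EB A6 0A 30 BD 18 A5 → 0x67EBA60A30BD18A5.
0x67EBA60A30BD18A5 = 7488261368131164325.

7488261368131164325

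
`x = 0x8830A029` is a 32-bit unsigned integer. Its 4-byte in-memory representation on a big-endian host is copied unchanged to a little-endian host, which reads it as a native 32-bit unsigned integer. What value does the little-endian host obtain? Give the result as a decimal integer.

Stored big-endian, the bytes at ascending addresses are 88 30 A0 29.
Read back as little-endian, the first byte is least significant, giving 0x29A03088.
0x29A03088 = 698364040.

698364040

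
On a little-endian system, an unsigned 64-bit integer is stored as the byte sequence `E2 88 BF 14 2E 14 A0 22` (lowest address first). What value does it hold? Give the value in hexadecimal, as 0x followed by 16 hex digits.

0x22A0142E14BF88E2

In little-endian order the low byte comes first in memory.
Reassemble most-significant byte first: 22 A0 14 2E 14 BF 88 E2 → 0x22A0142E14BF88E2.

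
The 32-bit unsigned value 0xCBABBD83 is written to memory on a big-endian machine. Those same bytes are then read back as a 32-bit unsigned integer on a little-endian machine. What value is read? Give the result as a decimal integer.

Stored big-endian, the bytes at ascending addresses are CB AB BD 83.
Read back as little-endian, the first byte is least significant, giving 0x83BDABCB.
0x83BDABCB = 2210245579.

2210245579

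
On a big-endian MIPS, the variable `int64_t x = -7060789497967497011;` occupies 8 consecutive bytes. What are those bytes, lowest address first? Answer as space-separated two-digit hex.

9E 03 09 5C 7B D6 B0 CD

Two's complement of -7060789497967497011 in 64 bits: 7060789497967497011 = 0x61FCF6A384294F33; invert → 0x9E03095C7BD6B0CC; add 1 → 0x9E03095C7BD6B0CD.
Split into bytes (most-significant first): 9E 03 09 5C 7B D6 B0 CD.
In big-endian order the high byte comes first in memory.
So the memory order matches the most-significant-first order: 9E 03 09 5C 7B D6 B0 CD.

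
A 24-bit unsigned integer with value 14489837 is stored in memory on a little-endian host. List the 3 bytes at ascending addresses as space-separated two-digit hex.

14489837 in hexadecimal, padded to 24 bits, is 0xDD18ED.
Split into bytes (most-significant first): DD 18 ED.
Little-endian: lowest address holds the least-significant byte.
So at ascending addresses the bytes are ED 18 DD.

ED 18 DD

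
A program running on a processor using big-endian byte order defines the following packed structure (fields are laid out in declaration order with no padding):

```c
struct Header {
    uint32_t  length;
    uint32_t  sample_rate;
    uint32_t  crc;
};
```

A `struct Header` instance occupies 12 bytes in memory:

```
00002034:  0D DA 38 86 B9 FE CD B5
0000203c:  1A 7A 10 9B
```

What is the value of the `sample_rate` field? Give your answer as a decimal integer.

`sample_rate` follows `length` (4 bytes), so it starts at byte offset 4 and occupies 4 bytes.
Bytes at offsets 4..7: B9 FE CD B5.
In big-endian order the high byte comes first in memory.
The bytes are already most-significant first: 0xB9FECDB5.
0xB9FECDB5 = 3120483765.

3120483765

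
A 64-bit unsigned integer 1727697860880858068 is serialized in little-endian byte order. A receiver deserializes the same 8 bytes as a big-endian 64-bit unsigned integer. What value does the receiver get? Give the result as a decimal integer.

15310833544516139543

1727697860880858068 in 64-bit hexadecimal is 0x17FA040CFD017BD4.
Stored little-endian, the bytes at ascending addresses are D4 7B 01 FD 0C 04 FA 17.
Read back as big-endian, the last byte is least significant, giving 0xD47B01FD0C04FA17.
0xD47B01FD0C04FA17 = 15310833544516139543.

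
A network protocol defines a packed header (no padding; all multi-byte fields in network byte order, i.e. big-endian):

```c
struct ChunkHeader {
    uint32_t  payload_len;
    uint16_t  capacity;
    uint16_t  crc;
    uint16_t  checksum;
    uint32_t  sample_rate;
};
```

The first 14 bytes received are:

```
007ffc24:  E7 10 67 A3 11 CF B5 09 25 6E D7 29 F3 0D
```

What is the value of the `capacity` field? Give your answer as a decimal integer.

4559

`capacity` follows `payload_len` (4 bytes), so it starts at byte offset 4 and occupies 2 bytes.
Bytes at offsets 4..5: 11 CF.
In big-endian order the high byte comes first in memory.
The bytes are already most-significant first: 0x11CF.
0x11CF = 4559.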